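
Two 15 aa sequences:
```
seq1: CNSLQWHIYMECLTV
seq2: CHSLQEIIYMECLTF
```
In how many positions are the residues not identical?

Comparing position by position, 4 positions differ: 2 (N/H), 6 (W/E), 7 (H/I), 15 (V/F).

4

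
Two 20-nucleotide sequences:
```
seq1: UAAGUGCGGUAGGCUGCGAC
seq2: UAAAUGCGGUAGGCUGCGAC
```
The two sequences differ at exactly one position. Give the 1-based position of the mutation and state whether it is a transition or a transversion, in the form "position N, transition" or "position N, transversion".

position 4, transition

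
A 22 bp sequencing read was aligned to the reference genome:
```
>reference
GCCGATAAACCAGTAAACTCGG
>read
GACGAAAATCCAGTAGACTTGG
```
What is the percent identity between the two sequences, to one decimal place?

Mismatches at positions 2, 6, 9, 16, 20 (1-based): 5 of 22.
Identical positions: 17/22 = 77.27% → 77.3%.

77.3%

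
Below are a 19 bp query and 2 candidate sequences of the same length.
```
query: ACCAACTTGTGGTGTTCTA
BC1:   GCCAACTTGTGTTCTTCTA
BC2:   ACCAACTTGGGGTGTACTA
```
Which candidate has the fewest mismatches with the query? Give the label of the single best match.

BC2

BC1 differs at 3 sites; BC2 differs at 2 sites. The closest is BC2.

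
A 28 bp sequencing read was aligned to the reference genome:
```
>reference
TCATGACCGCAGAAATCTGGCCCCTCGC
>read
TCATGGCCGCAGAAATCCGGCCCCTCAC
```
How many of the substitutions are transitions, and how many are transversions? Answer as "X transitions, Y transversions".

Mismatches (1-based):
base 6: A→G (purine→purine, transition)
base 18: T→C (pyrimidine→pyrimidine, transition)
base 27: G→A (purine→purine, transition)

3 transitions, 0 transversions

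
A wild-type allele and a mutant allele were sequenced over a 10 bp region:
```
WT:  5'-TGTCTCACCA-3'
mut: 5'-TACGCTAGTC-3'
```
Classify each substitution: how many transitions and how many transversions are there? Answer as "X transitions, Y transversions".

5 transitions, 3 transversions

Mismatches (1-based):
base 2: G→A (purine→purine, transition)
base 3: T→C (pyrimidine→pyrimidine, transition)
base 4: C→G (pyrimidine→purine, transversion)
base 5: T→C (pyrimidine→pyrimidine, transition)
base 6: C→T (pyrimidine→pyrimidine, transition)
base 8: C→G (pyrimidine→purine, transversion)
base 9: C→T (pyrimidine→pyrimidine, transition)
base 10: A→C (purine→pyrimidine, transversion)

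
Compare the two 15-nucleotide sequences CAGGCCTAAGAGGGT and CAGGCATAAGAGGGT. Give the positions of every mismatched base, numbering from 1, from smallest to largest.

Scanning 1-based: 6: C/A.

6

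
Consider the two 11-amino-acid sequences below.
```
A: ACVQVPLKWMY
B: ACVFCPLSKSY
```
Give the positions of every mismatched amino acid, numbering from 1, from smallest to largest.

Scanning 1-based: 4: Q/F; 5: V/C; 8: K/S; 9: W/K; 10: M/S.

4, 5, 8, 9, 10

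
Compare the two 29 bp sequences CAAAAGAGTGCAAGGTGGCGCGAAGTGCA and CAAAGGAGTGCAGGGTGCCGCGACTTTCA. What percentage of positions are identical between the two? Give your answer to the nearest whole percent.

6 positions differ (5, 13, 18, 24, 25, 27), so 23 of 29 match: 23/29 = 79.31%.

79%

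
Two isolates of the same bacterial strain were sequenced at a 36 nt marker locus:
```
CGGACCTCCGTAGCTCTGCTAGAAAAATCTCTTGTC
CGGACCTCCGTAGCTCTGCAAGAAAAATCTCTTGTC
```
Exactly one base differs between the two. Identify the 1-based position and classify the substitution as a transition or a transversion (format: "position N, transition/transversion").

position 20, transversion

Position 20 changes T→A. T is a pyrimidine and A is a purine, so this is a transversion.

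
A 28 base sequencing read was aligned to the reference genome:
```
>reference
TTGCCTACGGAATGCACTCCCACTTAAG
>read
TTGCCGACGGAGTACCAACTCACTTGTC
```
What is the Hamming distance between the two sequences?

Comparing position by position, 10 sites differ: 6 (T/G), 12 (A/G), 14 (G/A), 16 (A/C), 17 (C/A), 18 (T/A), 20 (C/T), 26 (A/G), 27 (A/T), 28 (G/C).

10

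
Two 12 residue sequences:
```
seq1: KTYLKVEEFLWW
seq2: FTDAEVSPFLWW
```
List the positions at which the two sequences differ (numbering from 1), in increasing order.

Differences at position 1 (K→F), position 3 (Y→D), position 4 (L→A), position 5 (K→E), position 7 (E→S), position 8 (E→P).

1, 3, 4, 5, 7, 8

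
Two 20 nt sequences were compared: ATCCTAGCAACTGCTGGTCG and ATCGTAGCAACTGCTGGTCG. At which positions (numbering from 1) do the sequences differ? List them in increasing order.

4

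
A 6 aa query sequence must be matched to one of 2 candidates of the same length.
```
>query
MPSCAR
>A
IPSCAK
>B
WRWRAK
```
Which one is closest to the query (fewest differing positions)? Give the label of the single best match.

Hamming distances to query — A: 2; B: 5.
Smallest is A with 2 mismatches.

A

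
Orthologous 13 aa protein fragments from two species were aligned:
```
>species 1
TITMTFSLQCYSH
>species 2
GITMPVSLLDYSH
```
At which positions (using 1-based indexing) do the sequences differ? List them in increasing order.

1, 5, 6, 9, 10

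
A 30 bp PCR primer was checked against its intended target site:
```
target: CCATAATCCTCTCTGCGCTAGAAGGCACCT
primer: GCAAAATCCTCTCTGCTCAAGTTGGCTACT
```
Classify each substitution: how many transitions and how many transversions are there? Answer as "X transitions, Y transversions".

0 transitions, 8 transversions

Mismatches (1-based):
base 1: C→G (pyrimidine→purine, transversion)
base 4: T→A (pyrimidine→purine, transversion)
base 17: G→T (purine→pyrimidine, transversion)
base 19: T→A (pyrimidine→purine, transversion)
base 22: A→T (purine→pyrimidine, transversion)
base 23: A→T (purine→pyrimidine, transversion)
base 27: A→T (purine→pyrimidine, transversion)
base 28: C→A (pyrimidine→purine, transversion)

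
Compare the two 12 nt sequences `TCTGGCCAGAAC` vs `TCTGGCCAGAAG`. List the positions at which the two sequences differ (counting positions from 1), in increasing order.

12

Scanning 1-based: 12: C/G.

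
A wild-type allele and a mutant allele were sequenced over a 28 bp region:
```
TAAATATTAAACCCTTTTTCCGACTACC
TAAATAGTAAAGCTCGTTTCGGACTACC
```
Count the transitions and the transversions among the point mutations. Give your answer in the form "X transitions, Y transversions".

Transitions (purine↔purine or pyrimidine↔pyrimidine): 14 C→T, 15 T→C.
Transversions (purine↔pyrimidine): 7 T→G, 12 C→G, 16 T→G, 21 C→G.

2 transitions, 4 transversions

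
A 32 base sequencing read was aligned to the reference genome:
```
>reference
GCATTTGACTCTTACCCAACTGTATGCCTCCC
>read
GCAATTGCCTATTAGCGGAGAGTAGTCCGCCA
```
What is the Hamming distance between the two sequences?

12

The sequences differ at bases 4, 8, 11, 15, 17, 18, 20, 21, 25, 26, 29, 32 (1-based) — 12 in total.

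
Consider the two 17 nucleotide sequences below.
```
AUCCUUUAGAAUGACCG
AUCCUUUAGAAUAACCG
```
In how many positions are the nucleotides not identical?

1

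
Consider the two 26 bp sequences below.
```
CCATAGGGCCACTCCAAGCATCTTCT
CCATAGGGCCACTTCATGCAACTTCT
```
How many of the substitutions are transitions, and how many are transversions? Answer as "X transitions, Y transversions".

1 transition, 2 transversions

Mismatches (1-based):
site 14: C→T (pyrimidine→pyrimidine, transition)
site 17: A→T (purine→pyrimidine, transversion)
site 21: T→A (pyrimidine→purine, transversion)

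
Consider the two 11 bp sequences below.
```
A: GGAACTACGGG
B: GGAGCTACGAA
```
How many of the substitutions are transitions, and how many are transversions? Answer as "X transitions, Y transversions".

3 transitions, 0 transversions

Transitions (purine↔purine or pyrimidine↔pyrimidine): 4 A→G, 10 G→A, 11 G→A.
Transversions (purine↔pyrimidine): none.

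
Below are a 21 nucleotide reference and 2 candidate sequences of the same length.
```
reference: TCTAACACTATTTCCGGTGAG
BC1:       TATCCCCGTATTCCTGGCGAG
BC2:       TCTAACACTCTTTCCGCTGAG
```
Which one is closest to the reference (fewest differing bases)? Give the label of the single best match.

BC2

BC1 differs at 8 bases; BC2 differs at 2 bases. The closest is BC2.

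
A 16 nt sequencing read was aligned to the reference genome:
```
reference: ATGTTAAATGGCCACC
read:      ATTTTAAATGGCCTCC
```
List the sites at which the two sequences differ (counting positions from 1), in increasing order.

Differences at site 3 (G→T), site 14 (A→T).

3, 14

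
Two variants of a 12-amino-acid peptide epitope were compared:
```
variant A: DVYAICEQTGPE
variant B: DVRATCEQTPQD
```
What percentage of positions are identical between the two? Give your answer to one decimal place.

5 positions differ (3, 5, 10, 11, 12), so 7 of 12 match: 7/12 = 58.33%.

58.3%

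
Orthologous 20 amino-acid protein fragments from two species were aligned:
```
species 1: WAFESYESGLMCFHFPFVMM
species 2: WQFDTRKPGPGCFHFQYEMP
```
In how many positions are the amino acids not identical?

Comparing position by position, 12 positions differ: 2 (A/Q), 4 (E/D), 5 (S/T), 6 (Y/R), 7 (E/K), 8 (S/P), 10 (L/P), 11 (M/G), 16 (P/Q), 17 (F/Y), 18 (V/E), 20 (M/P).

12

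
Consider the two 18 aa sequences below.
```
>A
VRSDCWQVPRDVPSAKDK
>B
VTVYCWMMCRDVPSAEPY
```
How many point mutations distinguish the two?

9

The sequences differ at residues 2, 3, 4, 7, 8, 9, 16, 17, 18 (1-based) — 9 in total.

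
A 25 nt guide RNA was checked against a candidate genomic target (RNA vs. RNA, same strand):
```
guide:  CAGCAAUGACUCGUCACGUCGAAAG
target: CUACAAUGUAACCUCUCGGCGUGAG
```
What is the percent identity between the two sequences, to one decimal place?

10 positions differ (2, 3, 9, 10, 11, 13, 16, 19, 22, 23), so 15 of 25 match: 15/25 = 60%.

60.0%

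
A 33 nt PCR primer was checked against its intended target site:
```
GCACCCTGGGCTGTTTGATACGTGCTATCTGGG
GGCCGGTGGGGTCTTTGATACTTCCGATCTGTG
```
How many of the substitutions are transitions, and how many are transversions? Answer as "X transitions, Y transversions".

0 transitions, 10 transversions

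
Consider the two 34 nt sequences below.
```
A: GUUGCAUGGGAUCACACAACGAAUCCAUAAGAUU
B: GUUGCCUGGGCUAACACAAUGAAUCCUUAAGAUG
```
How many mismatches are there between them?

6

Mismatches (1-based): site 6: A→C; site 11: A→C; site 13: C→A; site 20: C→U; site 27: A→U; site 34: U→G.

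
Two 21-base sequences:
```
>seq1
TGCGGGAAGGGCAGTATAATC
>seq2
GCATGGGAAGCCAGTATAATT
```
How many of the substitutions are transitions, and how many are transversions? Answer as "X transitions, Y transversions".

Transitions (purine↔purine or pyrimidine↔pyrimidine): 7 A→G, 9 G→A, 21 C→T.
Transversions (purine↔pyrimidine): 1 T→G, 2 G→C, 3 C→A, 4 G→T, 11 G→C.

3 transitions, 5 transversions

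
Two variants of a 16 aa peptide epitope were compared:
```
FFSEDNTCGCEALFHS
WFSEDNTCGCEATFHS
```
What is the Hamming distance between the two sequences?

2

Mismatches (1-based): position 1: F→W; position 13: L→T.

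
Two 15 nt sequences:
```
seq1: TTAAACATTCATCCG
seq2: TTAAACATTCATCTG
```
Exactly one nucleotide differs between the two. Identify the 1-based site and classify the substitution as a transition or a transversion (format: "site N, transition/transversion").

site 14, transition

Site 14 changes C→T. C is a pyrimidine and T is a pyrimidine, so this is a transition.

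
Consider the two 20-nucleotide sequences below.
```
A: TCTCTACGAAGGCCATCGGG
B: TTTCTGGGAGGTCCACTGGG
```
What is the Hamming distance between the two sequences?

7

The sequences differ at bases 2, 6, 7, 10, 12, 16, 17 (1-based) — 7 in total.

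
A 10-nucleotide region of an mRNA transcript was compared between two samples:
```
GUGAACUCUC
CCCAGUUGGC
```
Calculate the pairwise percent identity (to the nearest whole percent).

Mismatches at positions 1, 2, 3, 5, 6, 8, 9 (1-based): 7 of 10.
Identical positions: 3/10 = 30% → 30%.

30%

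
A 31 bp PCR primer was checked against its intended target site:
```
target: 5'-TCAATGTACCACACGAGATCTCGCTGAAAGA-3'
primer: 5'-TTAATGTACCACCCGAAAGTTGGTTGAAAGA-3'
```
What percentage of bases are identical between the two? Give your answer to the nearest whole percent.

Mismatches at positions 2, 13, 17, 19, 20, 22, 24 (1-based): 7 of 31.
Identical positions: 24/31 = 77.42% → 77%.

77%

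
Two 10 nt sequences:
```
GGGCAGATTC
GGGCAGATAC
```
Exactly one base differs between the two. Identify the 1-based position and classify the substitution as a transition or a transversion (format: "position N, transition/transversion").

position 9, transversion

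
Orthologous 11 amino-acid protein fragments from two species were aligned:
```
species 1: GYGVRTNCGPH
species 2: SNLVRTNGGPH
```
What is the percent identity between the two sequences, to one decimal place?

4 positions differ (1, 2, 3, 8), so 7 of 11 match: 7/11 = 63.64%.

63.6%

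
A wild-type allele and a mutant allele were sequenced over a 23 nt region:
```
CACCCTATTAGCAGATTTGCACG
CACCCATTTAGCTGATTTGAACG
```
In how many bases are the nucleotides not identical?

Mismatches (1-based): base 6: T→A; base 7: A→T; base 13: A→T; base 20: C→A.

4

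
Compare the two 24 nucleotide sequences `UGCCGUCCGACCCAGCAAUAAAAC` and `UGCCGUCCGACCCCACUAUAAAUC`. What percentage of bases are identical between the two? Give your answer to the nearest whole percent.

4 positions differ (14, 15, 17, 23), so 20 of 24 match: 20/24 = 83.33%.

83%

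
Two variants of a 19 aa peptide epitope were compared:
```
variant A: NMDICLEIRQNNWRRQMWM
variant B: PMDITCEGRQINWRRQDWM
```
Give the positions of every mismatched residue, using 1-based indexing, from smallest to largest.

Scanning 1-based: 1: N/P; 5: C/T; 6: L/C; 8: I/G; 11: N/I; 17: M/D.

1, 5, 6, 8, 11, 17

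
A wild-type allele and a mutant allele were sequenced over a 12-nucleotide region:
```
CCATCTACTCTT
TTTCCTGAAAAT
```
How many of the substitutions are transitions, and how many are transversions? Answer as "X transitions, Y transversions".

4 transitions, 5 transversions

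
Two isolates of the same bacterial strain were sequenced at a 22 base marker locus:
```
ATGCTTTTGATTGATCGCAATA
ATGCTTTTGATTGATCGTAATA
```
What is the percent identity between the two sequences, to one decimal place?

95.5%

1 position differs (18), so 21 of 22 match: 21/22 = 95.45%.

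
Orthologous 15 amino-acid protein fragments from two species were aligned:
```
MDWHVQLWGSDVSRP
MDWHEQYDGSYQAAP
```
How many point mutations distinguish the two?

Comparing position by position, 7 residues differ: 5 (V/E), 7 (L/Y), 8 (W/D), 11 (D/Y), 12 (V/Q), 13 (S/A), 14 (R/A).

7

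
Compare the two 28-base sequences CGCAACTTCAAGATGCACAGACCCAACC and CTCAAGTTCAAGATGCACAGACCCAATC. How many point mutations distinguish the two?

3

Comparing position by position, 3 sites differ: 2 (G/T), 6 (C/G), 27 (C/T).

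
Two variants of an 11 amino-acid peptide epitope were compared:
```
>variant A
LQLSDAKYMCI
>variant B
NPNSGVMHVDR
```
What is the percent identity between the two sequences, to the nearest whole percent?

Mismatches at positions 1, 2, 3, 5, 6, 7, 8, 9, 10, 11 (1-based): 10 of 11.
Identical positions: 1/11 = 9.091% → 9%.

9%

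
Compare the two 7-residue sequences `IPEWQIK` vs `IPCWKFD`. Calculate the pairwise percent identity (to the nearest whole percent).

4 positions differ (3, 5, 6, 7), so 3 of 7 match: 3/7 = 42.86%.

43%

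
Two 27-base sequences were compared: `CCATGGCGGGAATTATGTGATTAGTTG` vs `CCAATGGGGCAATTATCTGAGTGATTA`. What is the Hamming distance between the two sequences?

9

Comparing position by position, 9 positions differ: 4 (T/A), 5 (G/T), 7 (C/G), 10 (G/C), 17 (G/C), 21 (T/G), 23 (A/G), 24 (G/A), 27 (G/A).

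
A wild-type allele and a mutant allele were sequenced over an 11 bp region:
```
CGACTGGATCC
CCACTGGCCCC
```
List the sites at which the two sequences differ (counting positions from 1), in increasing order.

Differences at site 2 (G→C), site 8 (A→C), site 9 (T→C).

2, 8, 9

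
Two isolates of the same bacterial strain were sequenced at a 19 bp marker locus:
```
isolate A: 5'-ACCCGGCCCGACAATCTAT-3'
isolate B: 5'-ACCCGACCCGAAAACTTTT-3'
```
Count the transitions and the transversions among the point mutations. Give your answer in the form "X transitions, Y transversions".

Transitions (purine↔purine or pyrimidine↔pyrimidine): 6 G→A, 15 T→C, 16 C→T.
Transversions (purine↔pyrimidine): 12 C→A, 18 A→T.

3 transitions, 2 transversions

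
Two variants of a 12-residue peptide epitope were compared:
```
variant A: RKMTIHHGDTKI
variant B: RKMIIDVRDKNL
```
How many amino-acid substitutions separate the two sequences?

7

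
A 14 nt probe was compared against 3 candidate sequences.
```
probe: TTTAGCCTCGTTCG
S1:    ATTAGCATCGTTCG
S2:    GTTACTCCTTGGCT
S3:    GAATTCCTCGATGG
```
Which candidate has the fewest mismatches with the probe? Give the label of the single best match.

S1

S1 differs at 2 sites; S2 differs at 9 sites; S3 differs at 7 sites. The closest is S1.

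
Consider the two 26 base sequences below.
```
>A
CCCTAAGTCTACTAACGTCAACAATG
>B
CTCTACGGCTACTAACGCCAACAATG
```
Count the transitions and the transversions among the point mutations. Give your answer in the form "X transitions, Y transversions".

2 transitions, 2 transversions

Transitions (purine↔purine or pyrimidine↔pyrimidine): 2 C→T, 18 T→C.
Transversions (purine↔pyrimidine): 6 A→C, 8 T→G.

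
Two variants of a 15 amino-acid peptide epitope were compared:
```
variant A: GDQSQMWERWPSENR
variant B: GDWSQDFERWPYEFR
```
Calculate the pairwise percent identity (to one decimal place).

66.7%

5 positions differ (3, 6, 7, 12, 14), so 10 of 15 match: 10/15 = 66.67%.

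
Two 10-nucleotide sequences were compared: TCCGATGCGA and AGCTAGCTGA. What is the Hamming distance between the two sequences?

6

Comparing position by position, 6 sites differ: 1 (T/A), 2 (C/G), 4 (G/T), 6 (T/G), 7 (G/C), 8 (C/T).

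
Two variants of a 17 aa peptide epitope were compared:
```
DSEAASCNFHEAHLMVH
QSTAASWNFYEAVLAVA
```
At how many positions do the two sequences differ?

Mismatches (1-based): position 1: D→Q; position 3: E→T; position 7: C→W; position 10: H→Y; position 13: H→V; position 15: M→A; position 17: H→A.

7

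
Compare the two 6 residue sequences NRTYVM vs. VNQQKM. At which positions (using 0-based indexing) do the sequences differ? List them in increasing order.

Scanning 0-based: 0: N/V; 1: R/N; 2: T/Q; 3: Y/Q; 4: V/K.

0, 1, 2, 3, 4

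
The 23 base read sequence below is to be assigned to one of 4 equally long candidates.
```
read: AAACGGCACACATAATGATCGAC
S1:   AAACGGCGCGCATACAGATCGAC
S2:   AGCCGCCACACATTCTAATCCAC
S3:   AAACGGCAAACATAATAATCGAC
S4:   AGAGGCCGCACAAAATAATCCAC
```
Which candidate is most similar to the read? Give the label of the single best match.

S3

S1 differs at 4 bases; S2 differs at 7 bases; S3 differs at 2 bases; S4 differs at 7 bases. The closest is S3.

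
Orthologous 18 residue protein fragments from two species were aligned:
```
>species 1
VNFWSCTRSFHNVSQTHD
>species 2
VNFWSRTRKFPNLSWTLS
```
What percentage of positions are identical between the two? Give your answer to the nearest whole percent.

61%

7 positions differ (6, 9, 11, 13, 15, 17, 18), so 11 of 18 match: 11/18 = 61.11%.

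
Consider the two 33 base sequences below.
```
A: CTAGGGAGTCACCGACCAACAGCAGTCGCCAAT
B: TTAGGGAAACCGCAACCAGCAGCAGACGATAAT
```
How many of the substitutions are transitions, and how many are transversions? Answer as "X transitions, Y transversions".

5 transitions, 5 transversions

Transitions (purine↔purine or pyrimidine↔pyrimidine): 1 C→T, 8 G→A, 14 G→A, 19 A→G, 30 C→T.
Transversions (purine↔pyrimidine): 9 T→A, 11 A→C, 12 C→G, 26 T→A, 29 C→A.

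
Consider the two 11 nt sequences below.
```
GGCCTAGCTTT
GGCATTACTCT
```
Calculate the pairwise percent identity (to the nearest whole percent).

4 positions differ (4, 6, 7, 10), so 7 of 11 match: 7/11 = 63.64%.

64%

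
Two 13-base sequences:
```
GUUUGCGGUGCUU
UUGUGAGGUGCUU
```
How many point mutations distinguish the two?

3

The sequences differ at sites 1, 3, 6 (1-based) — 3 in total.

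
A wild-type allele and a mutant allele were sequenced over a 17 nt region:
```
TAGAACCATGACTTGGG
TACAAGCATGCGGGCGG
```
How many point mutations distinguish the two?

7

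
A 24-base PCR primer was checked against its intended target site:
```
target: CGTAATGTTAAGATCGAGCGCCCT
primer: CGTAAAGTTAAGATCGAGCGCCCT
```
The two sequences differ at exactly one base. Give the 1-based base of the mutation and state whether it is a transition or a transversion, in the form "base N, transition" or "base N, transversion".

base 6, transversion

The sequences differ only at base 6: T→A (pyrimidine→purine), a transversion.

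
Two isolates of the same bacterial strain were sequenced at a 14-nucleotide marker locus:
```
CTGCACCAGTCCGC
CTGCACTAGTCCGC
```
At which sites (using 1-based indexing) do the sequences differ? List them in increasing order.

Differences at site 7 (C→T).

7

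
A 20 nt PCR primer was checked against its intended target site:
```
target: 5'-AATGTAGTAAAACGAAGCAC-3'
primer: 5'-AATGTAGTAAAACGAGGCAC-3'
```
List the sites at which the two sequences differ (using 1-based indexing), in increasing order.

16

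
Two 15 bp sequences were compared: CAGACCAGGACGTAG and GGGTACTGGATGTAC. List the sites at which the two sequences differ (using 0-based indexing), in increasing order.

0, 1, 3, 4, 6, 10, 14

Scanning 0-based: 0: C/G; 1: A/G; 3: A/T; 4: C/A; 6: A/T; 10: C/T; 14: G/C.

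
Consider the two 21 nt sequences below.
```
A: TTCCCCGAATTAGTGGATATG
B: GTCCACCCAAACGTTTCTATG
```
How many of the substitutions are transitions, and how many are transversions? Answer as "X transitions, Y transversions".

0 transitions, 10 transversions

Transitions (purine↔purine or pyrimidine↔pyrimidine): none.
Transversions (purine↔pyrimidine): 1 T→G, 5 C→A, 7 G→C, 8 A→C, 10 T→A, 11 T→A, 12 A→C, 15 G→T, 16 G→T, 17 A→C.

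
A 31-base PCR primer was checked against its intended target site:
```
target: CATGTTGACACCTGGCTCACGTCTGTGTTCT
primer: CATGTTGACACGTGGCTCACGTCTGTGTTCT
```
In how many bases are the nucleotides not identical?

Mismatches (1-based): base 12: C→G.

1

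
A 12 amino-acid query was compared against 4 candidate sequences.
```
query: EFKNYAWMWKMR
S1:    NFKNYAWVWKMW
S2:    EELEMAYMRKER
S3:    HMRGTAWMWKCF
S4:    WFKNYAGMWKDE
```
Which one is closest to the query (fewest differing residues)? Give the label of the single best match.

S1

S1 differs at 3 residues; S2 differs at 7 residues; S3 differs at 7 residues; S4 differs at 4 residues. The closest is S1.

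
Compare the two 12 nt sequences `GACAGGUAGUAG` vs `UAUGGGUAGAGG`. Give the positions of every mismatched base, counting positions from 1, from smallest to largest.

Differences at position 1 (G→U), position 3 (C→U), position 4 (A→G), position 10 (U→A), position 11 (A→G).

1, 3, 4, 10, 11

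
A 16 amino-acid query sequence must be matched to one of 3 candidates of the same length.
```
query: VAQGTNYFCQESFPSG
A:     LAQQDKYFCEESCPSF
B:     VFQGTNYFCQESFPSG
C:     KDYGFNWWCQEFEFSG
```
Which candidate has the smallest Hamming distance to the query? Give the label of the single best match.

B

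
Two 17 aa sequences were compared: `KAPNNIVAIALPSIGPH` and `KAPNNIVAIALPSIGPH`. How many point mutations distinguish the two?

0

No positions differ; the sequences are identical.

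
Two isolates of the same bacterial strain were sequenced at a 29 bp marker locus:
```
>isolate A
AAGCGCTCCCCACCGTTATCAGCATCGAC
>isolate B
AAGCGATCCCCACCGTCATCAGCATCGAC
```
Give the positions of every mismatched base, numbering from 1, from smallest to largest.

Differences at position 6 (C→A), position 17 (T→C).

6, 17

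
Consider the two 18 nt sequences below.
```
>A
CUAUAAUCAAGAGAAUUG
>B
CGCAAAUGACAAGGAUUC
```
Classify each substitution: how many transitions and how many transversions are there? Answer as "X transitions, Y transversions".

2 transitions, 6 transversions

Transitions (purine↔purine or pyrimidine↔pyrimidine): 11 G→A, 14 A→G.
Transversions (purine↔pyrimidine): 2 U→G, 3 A→C, 4 U→A, 8 C→G, 10 A→C, 18 G→C.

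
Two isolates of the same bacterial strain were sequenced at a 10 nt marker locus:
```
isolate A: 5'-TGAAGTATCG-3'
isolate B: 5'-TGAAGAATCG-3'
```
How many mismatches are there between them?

1

The sequences differ at positions 6 (1-based) — 1 in total.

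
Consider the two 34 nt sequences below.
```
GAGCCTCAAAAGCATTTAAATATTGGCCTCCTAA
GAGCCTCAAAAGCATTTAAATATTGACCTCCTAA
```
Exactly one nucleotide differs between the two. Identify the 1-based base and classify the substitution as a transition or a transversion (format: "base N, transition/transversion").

Base 26 changes G→A. G is a purine and A is a purine, so this is a transition.

base 26, transition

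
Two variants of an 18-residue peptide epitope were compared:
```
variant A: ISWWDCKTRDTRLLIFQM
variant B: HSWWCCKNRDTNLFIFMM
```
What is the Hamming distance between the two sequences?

The sequences differ at residues 1, 5, 8, 12, 14, 17 (1-based) — 6 in total.

6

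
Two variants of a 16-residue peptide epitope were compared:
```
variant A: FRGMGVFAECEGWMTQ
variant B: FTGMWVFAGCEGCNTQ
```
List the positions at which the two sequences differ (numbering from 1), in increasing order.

Scanning 1-based: 2: R/T; 5: G/W; 9: E/G; 13: W/C; 14: M/N.

2, 5, 9, 13, 14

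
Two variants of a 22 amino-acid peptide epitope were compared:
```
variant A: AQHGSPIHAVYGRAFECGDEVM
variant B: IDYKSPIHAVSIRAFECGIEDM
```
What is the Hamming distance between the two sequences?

8

Comparing position by position, 8 positions differ: 1 (A/I), 2 (Q/D), 3 (H/Y), 4 (G/K), 11 (Y/S), 12 (G/I), 19 (D/I), 21 (V/D).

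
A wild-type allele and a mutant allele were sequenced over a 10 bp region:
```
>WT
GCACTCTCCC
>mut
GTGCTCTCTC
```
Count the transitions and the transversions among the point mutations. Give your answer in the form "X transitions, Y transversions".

3 transitions, 0 transversions

Transitions (purine↔purine or pyrimidine↔pyrimidine): 2 C→T, 3 A→G, 9 C→T.
Transversions (purine↔pyrimidine): none.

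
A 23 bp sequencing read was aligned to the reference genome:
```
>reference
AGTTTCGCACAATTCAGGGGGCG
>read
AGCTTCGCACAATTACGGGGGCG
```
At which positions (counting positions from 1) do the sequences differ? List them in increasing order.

3, 15, 16

Scanning 1-based: 3: T/C; 15: C/A; 16: A/C.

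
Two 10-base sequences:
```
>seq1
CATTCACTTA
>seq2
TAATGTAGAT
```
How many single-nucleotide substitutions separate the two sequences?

8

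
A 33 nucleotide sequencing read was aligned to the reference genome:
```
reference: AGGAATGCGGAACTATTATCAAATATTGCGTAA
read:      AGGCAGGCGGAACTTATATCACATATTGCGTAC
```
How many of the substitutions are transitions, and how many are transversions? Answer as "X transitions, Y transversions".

0 transitions, 6 transversions

Mismatches (1-based):
site 4: A→C (purine→pyrimidine, transversion)
site 6: T→G (pyrimidine→purine, transversion)
site 15: A→T (purine→pyrimidine, transversion)
site 16: T→A (pyrimidine→purine, transversion)
site 22: A→C (purine→pyrimidine, transversion)
site 33: A→C (purine→pyrimidine, transversion)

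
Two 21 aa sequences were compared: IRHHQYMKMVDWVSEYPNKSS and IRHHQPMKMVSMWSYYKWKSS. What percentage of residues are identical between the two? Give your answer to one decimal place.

7 positions differ (6, 11, 12, 13, 15, 17, 18), so 14 of 21 match: 14/21 = 66.67%.

66.7%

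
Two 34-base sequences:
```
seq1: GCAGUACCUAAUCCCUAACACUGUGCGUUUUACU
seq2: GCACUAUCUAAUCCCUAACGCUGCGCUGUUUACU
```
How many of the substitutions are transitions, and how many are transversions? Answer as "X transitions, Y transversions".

3 transitions, 3 transversions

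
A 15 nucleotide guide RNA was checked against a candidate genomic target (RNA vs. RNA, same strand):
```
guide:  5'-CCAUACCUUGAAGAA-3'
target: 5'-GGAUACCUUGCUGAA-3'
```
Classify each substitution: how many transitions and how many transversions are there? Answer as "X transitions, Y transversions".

0 transitions, 4 transversions

Transitions (purine↔purine or pyrimidine↔pyrimidine): none.
Transversions (purine↔pyrimidine): 1 C→G, 2 C→G, 11 A→C, 12 A→U.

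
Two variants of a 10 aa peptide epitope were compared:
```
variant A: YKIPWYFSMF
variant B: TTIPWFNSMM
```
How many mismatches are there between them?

Mismatches (1-based): position 1: Y→T; position 2: K→T; position 6: Y→F; position 7: F→N; position 10: F→M.

5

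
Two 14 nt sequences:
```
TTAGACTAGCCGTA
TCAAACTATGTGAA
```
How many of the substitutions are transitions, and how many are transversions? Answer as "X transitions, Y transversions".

3 transitions, 3 transversions

Transitions (purine↔purine or pyrimidine↔pyrimidine): 2 T→C, 4 G→A, 11 C→T.
Transversions (purine↔pyrimidine): 9 G→T, 10 C→G, 13 T→A.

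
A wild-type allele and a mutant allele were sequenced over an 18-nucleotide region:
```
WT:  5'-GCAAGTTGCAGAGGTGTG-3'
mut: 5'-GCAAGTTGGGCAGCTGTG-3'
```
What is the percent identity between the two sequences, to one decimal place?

Mismatches at positions 9, 10, 11, 14 (1-based): 4 of 18.
Identical positions: 14/18 = 77.78% → 77.8%.

77.8%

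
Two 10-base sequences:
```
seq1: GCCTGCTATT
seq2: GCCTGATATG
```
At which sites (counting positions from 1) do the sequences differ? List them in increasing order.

6, 10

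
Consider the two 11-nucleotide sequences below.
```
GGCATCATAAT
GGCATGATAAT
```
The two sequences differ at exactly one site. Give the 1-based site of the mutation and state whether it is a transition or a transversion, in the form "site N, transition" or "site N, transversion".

site 6, transversion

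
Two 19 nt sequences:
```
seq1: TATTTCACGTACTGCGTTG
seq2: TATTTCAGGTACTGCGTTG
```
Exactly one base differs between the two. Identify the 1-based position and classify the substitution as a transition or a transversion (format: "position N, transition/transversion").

The sequences differ only at position 8: C→G (pyrimidine→purine), a transversion.

position 8, transversion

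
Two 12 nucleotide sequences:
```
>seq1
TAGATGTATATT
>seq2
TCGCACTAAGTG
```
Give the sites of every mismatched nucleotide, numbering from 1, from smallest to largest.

2, 4, 5, 6, 9, 10, 12

Scanning 1-based: 2: A/C; 4: A/C; 5: T/A; 6: G/C; 9: T/A; 10: A/G; 12: T/G.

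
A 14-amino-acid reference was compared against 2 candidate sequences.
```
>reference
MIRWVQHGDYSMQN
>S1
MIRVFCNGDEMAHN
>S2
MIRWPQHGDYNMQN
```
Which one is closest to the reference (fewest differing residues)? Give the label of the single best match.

Hamming distances to reference — S1: 8; S2: 2.
Smallest is S2 with 2 mismatches.

S2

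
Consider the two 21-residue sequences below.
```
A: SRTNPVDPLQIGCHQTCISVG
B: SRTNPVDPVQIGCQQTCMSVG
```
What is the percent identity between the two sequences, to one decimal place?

3 positions differ (9, 14, 18), so 18 of 21 match: 18/21 = 85.71%.

85.7%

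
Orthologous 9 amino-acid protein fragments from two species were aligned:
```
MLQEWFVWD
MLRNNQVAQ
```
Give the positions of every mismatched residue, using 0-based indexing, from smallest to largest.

Scanning 0-based: 2: Q/R; 3: E/N; 4: W/N; 5: F/Q; 7: W/A; 8: D/Q.

2, 3, 4, 5, 7, 8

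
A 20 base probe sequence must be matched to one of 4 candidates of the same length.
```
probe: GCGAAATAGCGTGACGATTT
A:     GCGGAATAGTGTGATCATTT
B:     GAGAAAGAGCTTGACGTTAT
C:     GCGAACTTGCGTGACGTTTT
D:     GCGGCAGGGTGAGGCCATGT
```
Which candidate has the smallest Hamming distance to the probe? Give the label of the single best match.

C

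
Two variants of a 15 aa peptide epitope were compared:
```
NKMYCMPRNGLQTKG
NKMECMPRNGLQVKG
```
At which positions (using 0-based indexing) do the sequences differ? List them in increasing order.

Differences at position 3 (Y→E), position 12 (T→V).

3, 12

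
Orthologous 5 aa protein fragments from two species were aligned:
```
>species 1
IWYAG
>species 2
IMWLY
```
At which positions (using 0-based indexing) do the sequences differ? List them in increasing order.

Differences at position 1 (W→M), position 2 (Y→W), position 3 (A→L), position 4 (G→Y).

1, 2, 3, 4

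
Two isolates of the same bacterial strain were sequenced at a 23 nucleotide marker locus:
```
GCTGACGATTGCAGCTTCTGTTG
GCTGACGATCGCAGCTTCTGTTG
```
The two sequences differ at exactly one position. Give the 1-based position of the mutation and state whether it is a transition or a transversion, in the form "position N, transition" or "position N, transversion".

position 10, transition

The sequences differ only at position 10: T→C (pyrimidine→pyrimidine), a transition.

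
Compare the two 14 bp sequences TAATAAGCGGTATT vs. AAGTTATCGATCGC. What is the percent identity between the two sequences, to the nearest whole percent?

43%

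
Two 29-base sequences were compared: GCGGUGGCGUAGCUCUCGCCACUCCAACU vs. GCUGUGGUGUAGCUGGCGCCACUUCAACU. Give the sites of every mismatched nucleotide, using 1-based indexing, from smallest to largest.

Differences at site 3 (G→U), site 8 (C→U), site 15 (C→G), site 16 (U→G), site 24 (C→U).

3, 8, 15, 16, 24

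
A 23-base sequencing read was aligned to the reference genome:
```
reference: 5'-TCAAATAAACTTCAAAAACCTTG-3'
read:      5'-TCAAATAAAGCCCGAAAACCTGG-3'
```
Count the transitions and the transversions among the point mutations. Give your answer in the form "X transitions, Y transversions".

3 transitions, 2 transversions

Transitions (purine↔purine or pyrimidine↔pyrimidine): 11 T→C, 12 T→C, 14 A→G.
Transversions (purine↔pyrimidine): 10 C→G, 22 T→G.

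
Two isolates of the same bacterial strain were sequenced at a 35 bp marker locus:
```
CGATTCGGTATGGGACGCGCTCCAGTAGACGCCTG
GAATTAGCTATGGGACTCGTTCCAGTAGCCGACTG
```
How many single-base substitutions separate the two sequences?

8

The sequences differ at bases 1, 2, 6, 8, 17, 20, 29, 32 (1-based) — 8 in total.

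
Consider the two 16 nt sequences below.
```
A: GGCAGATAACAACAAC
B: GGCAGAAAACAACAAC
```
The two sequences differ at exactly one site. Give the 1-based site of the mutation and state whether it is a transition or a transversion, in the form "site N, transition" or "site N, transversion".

site 7, transversion

Site 7 changes T→A. T is a pyrimidine and A is a purine, so this is a transversion.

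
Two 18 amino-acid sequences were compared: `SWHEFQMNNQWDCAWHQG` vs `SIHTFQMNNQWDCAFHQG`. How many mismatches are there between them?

3

Comparing position by position, 3 positions differ: 2 (W/I), 4 (E/T), 15 (W/F).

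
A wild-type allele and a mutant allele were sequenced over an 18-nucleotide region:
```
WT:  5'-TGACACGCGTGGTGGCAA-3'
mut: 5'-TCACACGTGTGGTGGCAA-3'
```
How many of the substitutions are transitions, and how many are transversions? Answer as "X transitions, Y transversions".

1 transition, 1 transversion

Transitions (purine↔purine or pyrimidine↔pyrimidine): 8 C→T.
Transversions (purine↔pyrimidine): 2 G→C.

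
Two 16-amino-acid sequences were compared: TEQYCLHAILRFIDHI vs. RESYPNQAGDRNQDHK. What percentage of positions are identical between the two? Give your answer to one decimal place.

Mismatches at positions 1, 3, 5, 6, 7, 9, 10, 12, 13, 16 (1-based): 10 of 16.
Identical positions: 6/16 = 37.5% → 37.5%.

37.5%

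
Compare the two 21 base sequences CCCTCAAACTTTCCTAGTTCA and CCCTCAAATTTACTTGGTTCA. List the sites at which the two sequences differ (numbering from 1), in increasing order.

Differences at site 9 (C→T), site 12 (T→A), site 14 (C→T), site 16 (A→G).

9, 12, 14, 16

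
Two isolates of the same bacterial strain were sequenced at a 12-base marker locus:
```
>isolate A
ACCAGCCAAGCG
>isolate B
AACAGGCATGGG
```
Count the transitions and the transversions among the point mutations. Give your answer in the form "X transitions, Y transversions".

Mismatches (1-based):
position 2: C→A (pyrimidine→purine, transversion)
position 6: C→G (pyrimidine→purine, transversion)
position 9: A→T (purine→pyrimidine, transversion)
position 11: C→G (pyrimidine→purine, transversion)

0 transitions, 4 transversions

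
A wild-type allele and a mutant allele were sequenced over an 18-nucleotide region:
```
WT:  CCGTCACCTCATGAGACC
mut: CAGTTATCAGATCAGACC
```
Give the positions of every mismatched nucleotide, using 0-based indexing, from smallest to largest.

1, 4, 6, 8, 9, 12

Differences at position 1 (C→A), position 4 (C→T), position 6 (C→T), position 8 (T→A), position 9 (C→G), position 12 (G→C).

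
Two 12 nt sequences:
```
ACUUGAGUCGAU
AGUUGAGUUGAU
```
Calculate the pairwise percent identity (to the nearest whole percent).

83%

Mismatches at positions 2, 9 (1-based): 2 of 12.
Identical positions: 10/12 = 83.33% → 83%.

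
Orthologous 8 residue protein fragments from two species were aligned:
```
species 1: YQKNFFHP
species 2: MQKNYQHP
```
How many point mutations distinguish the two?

3

Comparing position by position, 3 positions differ: 1 (Y/M), 5 (F/Y), 6 (F/Q).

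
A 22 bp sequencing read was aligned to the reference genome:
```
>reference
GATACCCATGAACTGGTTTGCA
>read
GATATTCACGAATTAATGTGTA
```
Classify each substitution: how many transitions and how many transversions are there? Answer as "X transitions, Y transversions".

7 transitions, 1 transversion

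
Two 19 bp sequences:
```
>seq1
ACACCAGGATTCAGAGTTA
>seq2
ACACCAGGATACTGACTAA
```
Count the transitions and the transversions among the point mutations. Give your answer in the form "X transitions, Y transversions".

0 transitions, 4 transversions

Mismatches (1-based):
site 11: T→A (pyrimidine→purine, transversion)
site 13: A→T (purine→pyrimidine, transversion)
site 16: G→C (purine→pyrimidine, transversion)
site 18: T→A (pyrimidine→purine, transversion)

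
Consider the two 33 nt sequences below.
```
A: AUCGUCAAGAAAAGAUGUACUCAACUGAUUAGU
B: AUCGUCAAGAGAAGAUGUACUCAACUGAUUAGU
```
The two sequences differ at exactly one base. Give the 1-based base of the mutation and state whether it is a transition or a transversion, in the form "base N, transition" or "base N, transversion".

base 11, transition

The sequences differ only at base 11: A→G (purine→purine), a transition.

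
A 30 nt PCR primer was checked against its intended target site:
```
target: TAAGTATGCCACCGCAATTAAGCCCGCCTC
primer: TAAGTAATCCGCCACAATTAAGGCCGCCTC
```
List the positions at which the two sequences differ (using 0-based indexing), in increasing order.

6, 7, 10, 13, 22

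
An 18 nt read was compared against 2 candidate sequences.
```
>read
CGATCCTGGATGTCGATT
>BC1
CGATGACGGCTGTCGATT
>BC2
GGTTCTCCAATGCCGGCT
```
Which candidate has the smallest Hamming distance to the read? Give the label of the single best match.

BC1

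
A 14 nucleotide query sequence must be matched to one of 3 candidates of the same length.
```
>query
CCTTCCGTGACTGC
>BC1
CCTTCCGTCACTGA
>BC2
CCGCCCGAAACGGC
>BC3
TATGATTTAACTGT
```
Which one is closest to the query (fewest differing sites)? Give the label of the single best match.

BC1

BC1 differs at 2 sites; BC2 differs at 5 sites; BC3 differs at 8 sites. The closest is BC1.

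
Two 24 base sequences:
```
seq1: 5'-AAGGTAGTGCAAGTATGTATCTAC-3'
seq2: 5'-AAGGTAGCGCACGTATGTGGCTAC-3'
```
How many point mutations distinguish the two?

4

The sequences differ at positions 8, 12, 19, 20 (1-based) — 4 in total.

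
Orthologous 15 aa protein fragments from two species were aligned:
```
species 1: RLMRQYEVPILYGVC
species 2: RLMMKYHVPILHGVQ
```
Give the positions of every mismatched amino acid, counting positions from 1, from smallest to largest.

4, 5, 7, 12, 15

Scanning 1-based: 4: R/M; 5: Q/K; 7: E/H; 12: Y/H; 15: C/Q.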